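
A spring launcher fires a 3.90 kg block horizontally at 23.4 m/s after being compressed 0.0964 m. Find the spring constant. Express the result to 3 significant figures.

Energy stored in the spring equals the launch KE: ½kx² = ½mv²
k = mv²/x² = (3.90)(23.4)²/(0.0964)² = 229796 N/m

k = 230000 N/m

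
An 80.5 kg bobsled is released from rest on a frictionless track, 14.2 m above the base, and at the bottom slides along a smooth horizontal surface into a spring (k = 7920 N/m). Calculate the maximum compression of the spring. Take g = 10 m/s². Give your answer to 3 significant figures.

At max compression the bobsled is momentarily at rest: mgh = ½kx²
x = √(2mgh/k) = √(2 × 80.5 × 10 × 14.2 / 7920) = 1.699 m

x = 1.70 m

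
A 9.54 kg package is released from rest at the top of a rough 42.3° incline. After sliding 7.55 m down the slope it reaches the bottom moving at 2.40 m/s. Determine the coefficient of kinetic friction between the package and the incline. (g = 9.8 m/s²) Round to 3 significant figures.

μ_k = 0.857

mgh = ½mv² + μ_k (mg cosθ) L, with h = L sinθ
mgL sinθ = 475.06 J; ½mv² = 27.475 J
W_f = 475.06 − 27.475 = 447.6 J
μ_k = W_f/(mg cosθ · L) = 447.6/(69.15 × 7.55) = 0.8573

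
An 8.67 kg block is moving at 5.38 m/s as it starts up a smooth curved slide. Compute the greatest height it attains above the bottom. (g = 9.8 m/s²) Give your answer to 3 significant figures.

By energy conservation, ½mv² = mgh
h = v²/(2g) = 5.38²/(2 × 9.8) = 1.477 m

h = 1.48 m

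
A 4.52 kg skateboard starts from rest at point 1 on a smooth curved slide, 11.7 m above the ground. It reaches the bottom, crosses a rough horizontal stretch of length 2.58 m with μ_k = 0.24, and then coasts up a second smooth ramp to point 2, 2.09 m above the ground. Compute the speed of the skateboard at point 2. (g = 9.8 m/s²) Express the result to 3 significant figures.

v = 13.3 m/s

Energy at 1: mgh₁ = (4.52)(9.8)(11.7) = 518.26 J
Friction loss: W_f = μ_k mg d = 27.43 J
At 2: ½mv² + mgh₂ = mgh₁ − W_f
½mv² = 518.26 − 27.43 − 92.579 = 398.26 J
v = √(2 × 398.26/4.52) = 13.27 m/s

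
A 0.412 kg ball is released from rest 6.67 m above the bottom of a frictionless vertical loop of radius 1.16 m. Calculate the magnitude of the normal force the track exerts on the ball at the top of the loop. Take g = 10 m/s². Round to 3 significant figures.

Energy from release to top (height 2r): mgh = ½mv_top² + mg(2r)
v_top² = 2g(h − 2r) = 2(10)(6.67 − 2.320) = 87.000 m²/s²
At the top, both N and weight point toward the centre: N + mg = mv_top²/r
N = m(v_top²/r − g) = 0.412(87.000/1.16 − 10) = 26.78 N

N = 26.8 N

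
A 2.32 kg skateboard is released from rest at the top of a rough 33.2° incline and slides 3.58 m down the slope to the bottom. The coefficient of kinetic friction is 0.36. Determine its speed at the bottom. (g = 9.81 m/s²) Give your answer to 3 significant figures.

Taking the bottom as reference, mgh = ½mv² + μ_k N L with h = L sinθ, N = mg cosθ:
mgh = mgL sinθ = (2.32)(9.81)(3.58)sin33.2° = 44.614 J
W_f = μ_k mg cosθ · L = (0.36)(2.32)(9.81)cos33.2°·3.58 = 24.54 J
½mv² = 44.614 − 24.54 = 20.070 J
v = √(2 × 20.070/2.32) = 4.160 m/s

v = 4.16 m/s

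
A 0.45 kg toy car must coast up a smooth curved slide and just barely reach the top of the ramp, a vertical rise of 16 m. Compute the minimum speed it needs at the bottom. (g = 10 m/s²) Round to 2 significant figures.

v = 18 m/s

At the top it is momentarily at rest, so all KE converts to PE: ½mv² = mgh
v = √(2gh) = √(2 × 10 × 16) = 17.89 m/s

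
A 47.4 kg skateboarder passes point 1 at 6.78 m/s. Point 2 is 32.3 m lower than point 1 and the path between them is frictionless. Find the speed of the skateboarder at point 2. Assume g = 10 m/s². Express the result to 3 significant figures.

By conservation of mechanical energy, ½mv₀² + mgh = ½mv²
v² = v₀² + 2gh = (6.78)² + 2(10)(32.3) = 691.97
v = √691.97 = 26.31 m/s

v = 26.3 m/s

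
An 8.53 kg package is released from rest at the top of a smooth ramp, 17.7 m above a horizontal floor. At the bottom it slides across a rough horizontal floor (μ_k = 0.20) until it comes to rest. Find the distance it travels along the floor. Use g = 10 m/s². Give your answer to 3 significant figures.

Applying the work–energy principle:
At rest all PE has been dissipated by friction: mgh = μ_k m g d
d = h/μ_k = 17.7/0.20 = 88.50 m

d = 88.5 m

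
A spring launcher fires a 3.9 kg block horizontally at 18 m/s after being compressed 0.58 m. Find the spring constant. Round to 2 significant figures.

½kx² = ½mv²
k = mv²/x² = (3.9)(18)²/(0.58)² = 3756 N/m

k = 3800 N/m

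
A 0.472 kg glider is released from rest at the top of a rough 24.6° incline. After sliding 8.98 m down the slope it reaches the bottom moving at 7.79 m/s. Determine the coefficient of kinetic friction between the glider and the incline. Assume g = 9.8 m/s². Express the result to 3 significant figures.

μ_k = 0.0786

Energy balance down the incline: mg L sinθ − ½mv² = μ_k (mg cosθ) L
mgL sinθ = 17.291 J; ½mv² = 14.321 J
W_f = 17.291 − 14.321 = 2.970 J
μ_k = W_f/(mg cosθ · L) = 2.970/(4.206 × 8.98) = 0.07864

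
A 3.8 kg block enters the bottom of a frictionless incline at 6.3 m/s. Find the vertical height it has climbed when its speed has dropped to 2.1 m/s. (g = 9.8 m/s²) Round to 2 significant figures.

h = 1.8 m

Energy balance between the two points: ½mv₁² = ½mv₂² + mgh
h = (v₁² − v₂²)/(2g) = (6.3² − 2.1²)/(2 × 9.8) = 1.800 m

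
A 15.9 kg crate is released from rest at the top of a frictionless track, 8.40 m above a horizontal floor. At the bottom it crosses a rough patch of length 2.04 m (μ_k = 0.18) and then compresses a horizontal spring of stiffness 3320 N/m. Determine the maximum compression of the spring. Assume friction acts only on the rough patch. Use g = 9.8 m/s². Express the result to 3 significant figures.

x = 0.868 m

Initial energy: E₁ = mgh = (15.9)(9.8)(8.40) = 1308.9 J
Friction removes W_f = μ_k mg d = (0.18)(15.9)(9.8)(2.04) = 57.22 J
Energy reaching the spring: E = 1308.9 − 57.22 = 1251.7 J
At max compression ½kx² = E ⇒ x = √(2E/k) = √(2 × 1251.7/3320) = 0.8683 m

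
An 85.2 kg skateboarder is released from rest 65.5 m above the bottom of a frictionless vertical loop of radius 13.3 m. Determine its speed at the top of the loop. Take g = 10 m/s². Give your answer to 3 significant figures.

v = 27.9 m/s

Energy conservation: mgh = ½mv_top² + mg(2r)
v_top² = 2g(h − 2r) = 2(10)(65.5 − 26.60) = 778.0
v_top = 27.89 m/s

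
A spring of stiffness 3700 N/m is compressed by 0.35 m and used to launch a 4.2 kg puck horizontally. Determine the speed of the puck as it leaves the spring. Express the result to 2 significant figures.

v = 10 m/s

The puck leaves the spring when the spring is at natural length, so ½kx² = ½mv²
v = x√(k/m) = 0.35 × √(3700/4.2) = 10.39 m/s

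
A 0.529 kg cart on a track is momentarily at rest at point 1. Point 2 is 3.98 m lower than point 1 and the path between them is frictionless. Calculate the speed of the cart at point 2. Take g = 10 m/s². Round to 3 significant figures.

v = 8.92 m/s

Mechanical energy is conserved (no friction): mgh = ½mv²
v = √(2gh) = √(2 × 10 × 3.98) = √79.600 = 8.922 m/s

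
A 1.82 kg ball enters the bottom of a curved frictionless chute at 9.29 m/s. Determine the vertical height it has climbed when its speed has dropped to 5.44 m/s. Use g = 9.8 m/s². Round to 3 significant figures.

Conservation of energy: ½mv₁² = ½mv₂² + mgh
h = (v₁² − v₂²)/(2g) = (9.29² − 5.44²)/(2 × 9.8) = 2.893 m

h = 2.89 m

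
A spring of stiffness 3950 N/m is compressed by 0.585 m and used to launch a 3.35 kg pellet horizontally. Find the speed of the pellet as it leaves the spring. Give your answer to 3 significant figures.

v = 20.1 m/s

Spring PE converts entirely to kinetic energy: ½kx² = ½mv²
v = x√(k/m) = 0.585 × √(3950/3.35) = 20.09 m/s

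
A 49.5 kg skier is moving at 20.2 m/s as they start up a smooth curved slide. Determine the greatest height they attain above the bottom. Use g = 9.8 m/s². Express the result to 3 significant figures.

By energy conservation, ½mv² = mgh
h = v²/(2g) = 20.2²/(2 × 9.8) = 20.82 m

h = 20.8 m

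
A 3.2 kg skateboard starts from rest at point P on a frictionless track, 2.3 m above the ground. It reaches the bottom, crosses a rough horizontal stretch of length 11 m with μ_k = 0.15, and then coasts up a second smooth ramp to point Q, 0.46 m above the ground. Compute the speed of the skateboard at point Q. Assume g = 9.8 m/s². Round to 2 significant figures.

Energy at P: mgh₁ = (3.2)(9.8)(2.3) = 72.128 J
Friction loss: W_f = μ_k mg d = 51.74 J
At Q: ½mv² + mgh₂ = mgh₁ − W_f
½mv² = 72.128 − 51.74 − 14.426 = 5.9584 J
v = √(2 × 5.9584/3.2) = 1.930 m/s

v = 1.9 m/s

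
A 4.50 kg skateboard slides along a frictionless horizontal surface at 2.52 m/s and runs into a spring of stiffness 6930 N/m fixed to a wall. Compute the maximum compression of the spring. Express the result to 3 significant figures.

x = 0.0642 m

Conservation of energy between contact and max compression: ½mv² = ½kx²
x = v√(m/k) = 2.52 × √(4.50/6930) = 0.06422 m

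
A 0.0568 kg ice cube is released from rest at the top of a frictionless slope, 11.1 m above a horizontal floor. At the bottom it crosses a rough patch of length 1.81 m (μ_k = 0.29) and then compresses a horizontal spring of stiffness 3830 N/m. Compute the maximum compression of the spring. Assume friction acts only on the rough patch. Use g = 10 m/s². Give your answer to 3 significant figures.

x = 0.0560 m

Initial energy: E₁ = mgh = (0.0568)(10)(11.1) = 6.3048 J
Friction removes W_f = μ_k mg d = (0.29)(0.0568)(10)(1.81) = 0.2981 J
Energy reaching the spring: E = 6.3048 − 0.2981 = 6.0067 J
At max compression ½kx² = E ⇒ x = √(2E/k) = √(2 × 6.0067/3830) = 0.05601 m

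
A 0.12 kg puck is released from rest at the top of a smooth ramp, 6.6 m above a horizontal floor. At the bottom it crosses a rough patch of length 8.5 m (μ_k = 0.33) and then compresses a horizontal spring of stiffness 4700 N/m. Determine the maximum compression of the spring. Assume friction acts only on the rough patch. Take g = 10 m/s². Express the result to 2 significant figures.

Initial energy: E₁ = mgh = (0.12)(10)(6.6) = 7.9200 J
Friction removes W_f = μ_k mg d = (0.33)(0.12)(10)(8.5) = 3.366 J
Energy reaching the spring: E = 7.9200 − 3.366 = 4.5540 J
At max compression ½kx² = E ⇒ x = √(2E/k) = √(2 × 4.5540/4700) = 0.04402 m

x = 0.044 m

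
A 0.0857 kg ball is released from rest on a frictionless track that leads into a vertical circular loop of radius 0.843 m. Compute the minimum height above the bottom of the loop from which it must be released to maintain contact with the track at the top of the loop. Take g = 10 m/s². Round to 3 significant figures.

At the top, for minimum speed gravity alone supplies the centripetal force: mg = mv_top²/r ⇒ v_top² = gr = 8.430 m²/s²
Energy conservation from release height h to the top (height 2r): mgh = ½mv_top² + mg(2r)
h = v_top²/(2g) + 2r = r/2 + 2r = 5r/2 = 2.107 m

h = 2.11 m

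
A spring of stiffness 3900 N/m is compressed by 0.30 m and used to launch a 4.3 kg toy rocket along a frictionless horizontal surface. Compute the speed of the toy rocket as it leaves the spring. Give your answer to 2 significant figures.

Conservation of energy: ½kx² = ½mv²
v = x√(k/m) = 0.30 × √(3900/4.3) = 9.035 m/s

v = 9.0 m/s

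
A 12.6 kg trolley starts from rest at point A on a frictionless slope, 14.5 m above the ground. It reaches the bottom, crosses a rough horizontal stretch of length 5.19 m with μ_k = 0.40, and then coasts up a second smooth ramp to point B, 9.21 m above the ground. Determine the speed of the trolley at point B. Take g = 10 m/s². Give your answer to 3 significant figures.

Energy at A: mgh₁ = (12.6)(10)(14.5) = 1827.0 J
Friction loss: W_f = μ_k mg d = 261.6 J
At B: ½mv² + mgh₂ = mgh₁ − W_f
½mv² = 1827.0 − 261.6 − 1160.5 = 404.96 J
v = √(2 × 404.96/12.6) = 8.017 m/s

v = 8.02 m/s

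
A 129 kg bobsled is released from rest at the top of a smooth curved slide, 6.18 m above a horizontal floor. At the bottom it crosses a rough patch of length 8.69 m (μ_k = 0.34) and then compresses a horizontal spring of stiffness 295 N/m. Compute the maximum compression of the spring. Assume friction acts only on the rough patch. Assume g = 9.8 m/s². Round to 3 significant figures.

Initial energy: E₁ = mgh = (129)(9.8)(6.18) = 7812.8 J
Friction removes W_f = μ_k mg d = (0.34)(129)(9.8)(8.69) = 3735 J
Energy reaching the spring: E = 7812.8 − 3735 = 4077.6 J
At max compression ½kx² = E ⇒ x = √(2E/k) = √(2 × 4077.6/295) = 5.258 m

x = 5.26 m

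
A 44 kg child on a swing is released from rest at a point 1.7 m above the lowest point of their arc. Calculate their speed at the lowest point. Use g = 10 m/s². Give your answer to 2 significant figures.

v = 5.8 m/s

By conservation of mechanical energy, mgh = ½mv²
v = √(2gh) = √(2 × 10 × 1.7) = √34.000 = 5.831 m/s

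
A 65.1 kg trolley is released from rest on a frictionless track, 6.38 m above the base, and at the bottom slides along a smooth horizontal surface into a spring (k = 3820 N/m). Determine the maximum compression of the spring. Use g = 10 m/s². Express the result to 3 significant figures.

x = 1.47 m

Energy conservation (no friction) from release to max compression: mgh = ½kx²
x = √(2mgh/k) = √(2 × 65.1 × 10 × 6.38 / 3820) = 1.475 m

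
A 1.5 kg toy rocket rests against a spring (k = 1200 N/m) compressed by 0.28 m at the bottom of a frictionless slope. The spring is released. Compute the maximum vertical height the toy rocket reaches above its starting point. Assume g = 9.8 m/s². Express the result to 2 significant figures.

Energy conservation from release to the highest point: ½kx² = mgh
h = kx²/(2mg) = (1200)(0.28)²/(2 × 1.5 × 9.8) = 3.200 m

h = 3.2 m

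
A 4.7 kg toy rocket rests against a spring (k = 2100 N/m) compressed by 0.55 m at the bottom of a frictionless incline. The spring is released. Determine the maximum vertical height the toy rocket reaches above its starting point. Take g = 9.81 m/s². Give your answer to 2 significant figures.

Energy conservation from release to the highest point: ½kx² = mgh
h = kx²/(2mg) = (2100)(0.55)²/(2 × 4.7 × 9.81) = 6.889 m

h = 6.9 m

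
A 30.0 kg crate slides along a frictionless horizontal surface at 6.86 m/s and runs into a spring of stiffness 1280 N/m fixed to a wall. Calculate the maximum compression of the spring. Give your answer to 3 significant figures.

At max compression the crate is momentarily at rest: ½mv² = ½kx²
x = v√(m/k) = 6.86 × √(30.0/1280) = 1.050 m

x = 1.05 m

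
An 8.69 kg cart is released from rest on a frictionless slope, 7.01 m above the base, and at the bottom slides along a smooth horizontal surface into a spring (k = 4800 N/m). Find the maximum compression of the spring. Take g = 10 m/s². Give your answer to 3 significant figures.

x = 0.504 m

Energy conservation (no friction) from release to max compression: mgh = ½kx²
x = √(2mgh/k) = √(2 × 8.69 × 10 × 7.01 / 4800) = 0.5038 m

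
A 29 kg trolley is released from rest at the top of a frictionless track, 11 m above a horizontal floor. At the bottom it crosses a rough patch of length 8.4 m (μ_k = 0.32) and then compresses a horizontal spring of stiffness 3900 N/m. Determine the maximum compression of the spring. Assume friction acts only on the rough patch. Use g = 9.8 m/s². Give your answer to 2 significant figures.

Initial energy: E₁ = mgh = (29)(9.8)(11) = 3126.2 J
Friction removes W_f = μ_k mg d = (0.32)(29)(9.8)(8.4) = 763.9 J
Energy reaching the spring: E = 3126.2 − 763.9 = 2362.3 J
At max compression ½kx² = E ⇒ x = √(2E/k) = √(2 × 2362.3/3900) = 1.101 m

x = 1.1 m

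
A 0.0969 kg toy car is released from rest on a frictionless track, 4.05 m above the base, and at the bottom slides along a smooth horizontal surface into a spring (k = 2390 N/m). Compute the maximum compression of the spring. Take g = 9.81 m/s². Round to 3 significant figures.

x = 0.0568 m

Gravitational PE at the top equals spring PE at max compression: mgh = ½kx²
x = √(2mgh/k) = √(2 × 0.0969 × 9.81 × 4.05 / 2390) = 0.05676 m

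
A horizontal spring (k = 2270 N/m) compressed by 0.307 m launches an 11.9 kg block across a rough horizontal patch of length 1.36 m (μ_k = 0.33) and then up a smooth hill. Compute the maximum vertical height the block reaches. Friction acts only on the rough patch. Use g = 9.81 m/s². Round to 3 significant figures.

h = 0.468 m

Spring energy: E₀ = ½kx² = ½(2270)(0.307)² = 106.97 J
Friction: W_f = μ_k mg d = (0.33)(11.9)(9.81)(1.36) = 52.39 J
Energy at base of ramp: E = 106.97 − 52.39 = 54.580 J
At max height all remaining energy is PE: mgh = E ⇒ h = E/(mg) = 54.580/(11.9 × 9.81) = 0.4675 m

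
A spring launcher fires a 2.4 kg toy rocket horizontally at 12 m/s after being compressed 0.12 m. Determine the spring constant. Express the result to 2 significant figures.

½kx² = ½mv²
k = mv²/x² = (2.4)(12)²/(0.12)² = 24000 N/m

k = 24000 N/m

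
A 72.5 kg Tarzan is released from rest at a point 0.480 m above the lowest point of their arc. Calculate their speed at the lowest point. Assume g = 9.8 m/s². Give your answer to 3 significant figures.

Energy conservation between the two points: mgh = ½mv²
v = √(2gh) = √(2 × 9.8 × 0.480) = √9.4080 = 3.067 m/s

v = 3.07 m/s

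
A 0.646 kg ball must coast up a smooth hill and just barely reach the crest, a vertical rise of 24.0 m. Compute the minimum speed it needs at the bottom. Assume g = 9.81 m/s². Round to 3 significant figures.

At the top it is momentarily at rest, so all KE converts to PE: ½mv² = mgh
v = √(2gh) = √(2 × 9.81 × 24.0) = 21.70 m/s

v = 21.7 m/s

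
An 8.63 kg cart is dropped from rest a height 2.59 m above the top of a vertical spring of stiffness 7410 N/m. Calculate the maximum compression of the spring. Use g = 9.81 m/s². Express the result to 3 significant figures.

x = 0.255 m

Measuring PE from the top of the relaxed spring, at max compression the cart has dropped H + x with zero KE, so:
mg(H + x) = ½kx²
½(7410)x² − (8.63)(9.81)x − (8.63)(9.81)(2.59) = 0
3705x² − 84.66x − 219.3 = 0
x = [84.66 + √(7167 + 3.2496e+06)]/(2 × 3705) = 0.2550 m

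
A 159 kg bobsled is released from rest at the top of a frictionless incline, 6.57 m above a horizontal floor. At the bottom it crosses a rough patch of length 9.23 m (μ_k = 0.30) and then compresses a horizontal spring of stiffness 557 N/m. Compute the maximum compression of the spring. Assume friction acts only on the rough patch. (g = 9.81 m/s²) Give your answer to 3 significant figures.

Initial energy: E₁ = mgh = (159)(9.81)(6.57) = 10248 J
Friction removes W_f = μ_k mg d = (0.30)(159)(9.81)(9.23) = 4319 J
Energy reaching the spring: E = 10248 − 4319 = 5928.8 J
At max compression ½kx² = E ⇒ x = √(2E/k) = √(2 × 5928.8/557) = 4.614 m

x = 4.61 m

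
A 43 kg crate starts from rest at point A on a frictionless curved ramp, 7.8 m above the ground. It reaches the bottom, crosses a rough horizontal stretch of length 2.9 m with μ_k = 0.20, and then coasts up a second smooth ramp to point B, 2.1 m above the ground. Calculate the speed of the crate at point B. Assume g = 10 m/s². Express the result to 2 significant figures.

v = 10 m/s

Energy at A: mgh₁ = (43)(10)(7.8) = 3354.0 J
Friction loss: W_f = μ_k mg d = 249.4 J
At B: ½mv² + mgh₂ = mgh₁ − W_f
½mv² = 3354.0 − 249.4 − 903.00 = 2201.6 J
v = √(2 × 2201.6/43) = 10.12 m/s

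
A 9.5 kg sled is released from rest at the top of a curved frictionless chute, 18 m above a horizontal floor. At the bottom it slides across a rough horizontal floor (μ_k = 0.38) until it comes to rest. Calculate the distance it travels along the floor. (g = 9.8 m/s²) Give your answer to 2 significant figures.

d = 47 m

Energy bookkeeping (friction removes W_f = μ_k N d):
At rest all PE has been dissipated by friction: mgh = μ_k m g d
d = h/μ_k = 18/0.38 = 47.37 m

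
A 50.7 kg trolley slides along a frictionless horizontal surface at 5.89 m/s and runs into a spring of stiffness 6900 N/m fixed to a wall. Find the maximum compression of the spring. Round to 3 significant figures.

x = 0.505 m

Conservation of energy between contact and max compression: ½mv² = ½kx²
x = v√(m/k) = 5.89 × √(50.7/6900) = 0.5049 m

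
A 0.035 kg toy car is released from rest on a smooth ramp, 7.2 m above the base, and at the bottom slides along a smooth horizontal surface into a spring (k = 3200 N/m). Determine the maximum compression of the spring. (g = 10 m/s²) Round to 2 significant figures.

At max compression the car is momentarily at rest: mgh = ½kx²
x = √(2mgh/k) = √(2 × 0.035 × 10 × 7.2 / 3200) = 0.03969 m

x = 0.040 m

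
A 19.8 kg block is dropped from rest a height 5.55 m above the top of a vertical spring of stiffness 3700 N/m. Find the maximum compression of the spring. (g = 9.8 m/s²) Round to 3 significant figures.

Take the reference level at the top of the uncompressed spring. At max compression the block has fallen H + x and is momentarily at rest:
mg(H + x) = ½kx²
½(3700)x² − (19.8)(9.8)x − (19.8)(9.8)(5.55) = 0
1850x² − 194.0x − 1077 = 0
x = [194.0 + √(37652 + 7.9692e+06)]/(2 × 1850) = 0.8172 m

x = 0.817 m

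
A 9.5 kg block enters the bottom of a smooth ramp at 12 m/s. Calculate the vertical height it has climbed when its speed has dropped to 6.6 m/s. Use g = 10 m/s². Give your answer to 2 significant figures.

h = 5.0 m

Energy balance between the two points: ½mv₁² = ½mv₂² + mgh
h = (v₁² − v₂²)/(2g) = (12² − 6.6²)/(2 × 10) = 5.022 m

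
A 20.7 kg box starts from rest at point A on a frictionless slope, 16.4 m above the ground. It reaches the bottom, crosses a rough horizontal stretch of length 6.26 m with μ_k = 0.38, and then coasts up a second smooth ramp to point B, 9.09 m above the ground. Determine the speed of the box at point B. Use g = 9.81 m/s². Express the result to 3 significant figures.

Energy at A: mgh₁ = (20.7)(9.81)(16.4) = 3330.3 J
Friction loss: W_f = μ_k mg d = 483.1 J
At B: ½mv² + mgh₂ = mgh₁ − W_f
½mv² = 3330.3 − 483.1 − 1845.9 = 1001.4 J
v = √(2 × 1001.4/20.7) = 9.836 m/s

v = 9.84 m/s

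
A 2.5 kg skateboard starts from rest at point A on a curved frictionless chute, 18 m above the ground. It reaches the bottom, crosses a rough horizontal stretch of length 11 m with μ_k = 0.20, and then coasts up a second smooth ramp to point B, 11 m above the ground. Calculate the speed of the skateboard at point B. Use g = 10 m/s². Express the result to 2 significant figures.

Energy at A: mgh₁ = (2.5)(10)(18) = 450.00 J
Friction loss: W_f = μ_k mg d = 55.00 J
At B: ½mv² + mgh₂ = mgh₁ − W_f
½mv² = 450.00 − 55.00 − 275.00 = 120.00 J
v = √(2 × 120.00/2.5) = 9.798 m/s

v = 9.8 m/s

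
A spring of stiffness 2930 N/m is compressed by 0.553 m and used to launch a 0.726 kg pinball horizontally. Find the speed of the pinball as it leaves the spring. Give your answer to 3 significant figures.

v = 35.1 m/s

The pinball leaves the spring when the spring is at natural length, so ½kx² = ½mv²
v = x√(k/m) = 0.553 × √(2930/0.726) = 35.13 m/s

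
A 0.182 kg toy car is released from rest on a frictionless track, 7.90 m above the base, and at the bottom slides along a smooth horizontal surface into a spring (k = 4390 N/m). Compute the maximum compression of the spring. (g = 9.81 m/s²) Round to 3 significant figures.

x = 0.0802 m

Energy conservation (no friction) from release to max compression: mgh = ½kx²
x = √(2mgh/k) = √(2 × 0.182 × 9.81 × 7.90 / 4390) = 0.08016 m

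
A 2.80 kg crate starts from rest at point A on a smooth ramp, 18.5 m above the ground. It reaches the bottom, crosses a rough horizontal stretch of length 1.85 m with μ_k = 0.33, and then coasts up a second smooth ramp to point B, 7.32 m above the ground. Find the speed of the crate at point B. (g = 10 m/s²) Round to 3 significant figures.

v = 14.5 m/s

Energy at A: mgh₁ = (2.80)(10)(18.5) = 518.00 J
Friction loss: W_f = μ_k mg d = 17.09 J
At B: ½mv² + mgh₂ = mgh₁ − W_f
½mv² = 518.00 − 17.09 − 204.96 = 295.95 J
v = √(2 × 295.95/2.80) = 14.54 m/s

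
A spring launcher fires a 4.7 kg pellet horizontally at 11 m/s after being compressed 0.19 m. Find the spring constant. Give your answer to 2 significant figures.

k = 16000 N/m

Spring PE at full compression equals KE at release: ½kx² = ½mv²
k = mv²/x² = (4.7)(11)²/(0.19)² = 15753 N/m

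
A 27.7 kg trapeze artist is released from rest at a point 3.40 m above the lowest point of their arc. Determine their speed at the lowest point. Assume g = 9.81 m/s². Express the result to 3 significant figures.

Energy conservation between the two points: mgh = ½mv²
v = √(2gh) = √(2 × 9.81 × 3.40) = √66.708 = 8.167 m/s

v = 8.17 m/s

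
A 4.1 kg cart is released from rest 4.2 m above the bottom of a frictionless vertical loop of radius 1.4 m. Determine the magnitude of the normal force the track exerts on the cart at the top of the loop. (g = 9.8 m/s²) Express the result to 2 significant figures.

N = 40 N

Energy from release to top (height 2r): mgh = ½mv_top² + mg(2r)
v_top² = 2g(h − 2r) = 2(9.8)(4.2 − 2.800) = 27.440 m²/s²
At the top, both N and weight point toward the centre: N + mg = mv_top²/r
N = m(v_top²/r − g) = 4.1(27.440/1.4 − 9.8) = 40.18 N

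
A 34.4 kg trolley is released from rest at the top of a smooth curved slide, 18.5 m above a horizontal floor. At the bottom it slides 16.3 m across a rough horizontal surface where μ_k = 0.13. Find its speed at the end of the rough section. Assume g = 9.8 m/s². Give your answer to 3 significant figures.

v = 17.9 m/s

Energy bookkeeping (friction removes W_f = μ_k N d):
mgh = ½mv² + μ_k m g d
W_f = μ_k mg d = (0.13)(34.4)(9.8)(16.3) = 714.4 J
½mv² = mgh − W_f = 6236.7 − 714.4 = 5522.4 J
v = √(2 × 5522.4/34.4) = 17.92 m/s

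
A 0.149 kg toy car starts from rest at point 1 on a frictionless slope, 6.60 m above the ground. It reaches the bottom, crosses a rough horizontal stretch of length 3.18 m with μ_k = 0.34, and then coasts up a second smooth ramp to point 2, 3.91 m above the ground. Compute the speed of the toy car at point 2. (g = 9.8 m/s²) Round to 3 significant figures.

Energy at 1: mgh₁ = (0.149)(9.8)(6.60) = 9.6373 J
Friction loss: W_f = μ_k mg d = 1.579 J
At 2: ½mv² + mgh₂ = mgh₁ − W_f
½mv² = 9.6373 − 1.579 − 5.7094 = 2.3492 J
v = √(2 × 2.3492/0.149) = 5.615 m/s

v = 5.62 m/s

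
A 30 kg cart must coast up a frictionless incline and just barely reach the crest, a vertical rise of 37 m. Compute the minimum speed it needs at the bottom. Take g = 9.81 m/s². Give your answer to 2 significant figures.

v = 27 m/s

At the top it is momentarily at rest, so all KE converts to PE: ½mv² = mgh
v = √(2gh) = √(2 × 9.81 × 37) = 26.94 m/s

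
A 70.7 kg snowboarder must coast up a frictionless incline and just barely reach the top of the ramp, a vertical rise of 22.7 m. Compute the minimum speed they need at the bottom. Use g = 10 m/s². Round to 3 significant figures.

v = 21.3 m/s

At the top they are momentarily at rest, so all KE converts to PE: ½mv² = mgh
v = √(2gh) = √(2 × 10 × 22.7) = 21.31 m/s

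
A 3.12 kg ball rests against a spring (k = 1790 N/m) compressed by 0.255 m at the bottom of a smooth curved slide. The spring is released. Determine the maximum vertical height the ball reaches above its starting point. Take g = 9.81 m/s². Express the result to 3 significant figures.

Energy conservation from release to the highest point: ½kx² = mgh
h = kx²/(2mg) = (1790)(0.255)²/(2 × 3.12 × 9.81) = 1.901 m

h = 1.90 m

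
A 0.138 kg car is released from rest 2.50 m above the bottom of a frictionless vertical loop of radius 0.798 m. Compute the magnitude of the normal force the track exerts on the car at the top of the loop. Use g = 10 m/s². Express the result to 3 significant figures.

N = 1.75 N

Energy from release to top (height 2r): mgh = ½mv_top² + mg(2r)
v_top² = 2g(h − 2r) = 2(10)(2.50 − 1.596) = 18.080 m²/s²
At the top, both N and weight point toward the centre: N + mg = mv_top²/r
N = m(v_top²/r − g) = 0.138(18.080/0.798 − 10) = 1.747 N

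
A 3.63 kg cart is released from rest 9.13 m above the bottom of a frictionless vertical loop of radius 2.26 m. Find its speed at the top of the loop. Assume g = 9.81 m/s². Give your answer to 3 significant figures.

Energy conservation: mgh = ½mv_top² + mg(2r)
v_top² = 2g(h − 2r) = 2(9.81)(9.13 − 4.520) = 90.45
v_top = 9.510 m/s

v = 9.51 m/s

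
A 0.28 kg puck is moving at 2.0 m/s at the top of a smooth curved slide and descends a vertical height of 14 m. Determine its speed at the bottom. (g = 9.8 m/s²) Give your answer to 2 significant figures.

v = 17 m/s

Energy conservation between the two points: ½mv₀² + mgh = ½mv²
v² = v₀² + 2gh = (2.0)² + 2(9.8)(14) = 278.40
v = √278.40 = 16.69 m/s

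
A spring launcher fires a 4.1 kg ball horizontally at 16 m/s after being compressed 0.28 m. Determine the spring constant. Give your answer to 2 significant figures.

k = 13000 N/m

Energy stored in the spring equals the launch KE: ½kx² = ½mv²
k = mv²/x² = (4.1)(16)²/(0.28)² = 13388 N/m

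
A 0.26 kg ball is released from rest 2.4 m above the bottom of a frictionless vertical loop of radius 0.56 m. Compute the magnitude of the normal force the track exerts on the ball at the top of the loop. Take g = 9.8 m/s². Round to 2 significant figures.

Energy from release to top (height 2r): mgh = ½mv_top² + mg(2r)
v_top² = 2g(h − 2r) = 2(9.8)(2.4 − 1.120) = 25.088 m²/s²
At the top, both N and weight point toward the centre: N + mg = mv_top²/r
N = m(v_top²/r − g) = 0.26(25.088/0.56 − 9.8) = 9.100 N

N = 9.1 N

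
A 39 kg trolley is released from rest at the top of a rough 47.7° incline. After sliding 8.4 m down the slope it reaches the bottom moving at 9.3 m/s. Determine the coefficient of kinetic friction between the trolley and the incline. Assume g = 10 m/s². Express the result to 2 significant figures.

μ_k = 0.33

The energy dissipated by friction is the PE lost minus the KE gained:
mgL sinθ = 2423.0 J; ½mv² = 1686.6 J
W_f = 2423.0 − 1686.6 = 736.5 J
μ_k = W_f/(mg cosθ · L) = 736.5/(262.5 × 8.4) = 0.3340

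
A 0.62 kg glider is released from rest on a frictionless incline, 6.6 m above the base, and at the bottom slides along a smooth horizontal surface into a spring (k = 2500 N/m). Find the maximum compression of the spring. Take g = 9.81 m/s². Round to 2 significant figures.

x = 0.18 m

Energy conservation (no friction) from release to max compression: mgh = ½kx²
x = √(2mgh/k) = √(2 × 0.62 × 9.81 × 6.6 / 2500) = 0.1792 m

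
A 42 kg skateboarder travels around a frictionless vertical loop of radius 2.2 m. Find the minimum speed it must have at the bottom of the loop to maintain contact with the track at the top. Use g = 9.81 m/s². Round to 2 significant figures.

At the top: mg = mv_top²/r ⇒ v_top² = gr = 21.58 m²/s²
Energy from bottom to top (height 2r): ½mv_bot² = ½mv_top² + mg(2r)
v_bot² = gr + 4gr = 5gr = 107.9
v_bot = √(5gr) = 10.39 m/s

v = 10 m/s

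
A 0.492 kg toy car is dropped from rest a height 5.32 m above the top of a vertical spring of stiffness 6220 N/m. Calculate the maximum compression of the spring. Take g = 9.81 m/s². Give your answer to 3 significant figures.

x = 0.0916 m

Let x be the compression. The total drop is H + x, and the car is instantaneously at rest at max compression, so energy conservation gives:
mg(H + x) = ½kx²
½(6220)x² − (0.492)(9.81)x − (0.492)(9.81)(5.32) = 0
3110x² − 4.827x − 25.68 = 0
x = [4.827 + √(23.30 + 319423)]/(2 × 3110) = 0.09164 m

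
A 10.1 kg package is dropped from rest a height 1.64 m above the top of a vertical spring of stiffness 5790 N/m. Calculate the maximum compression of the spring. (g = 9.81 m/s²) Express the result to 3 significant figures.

Take the reference level at the top of the uncompressed spring. At max compression the package has fallen H + x and is momentarily at rest:
mg(H + x) = ½kx²
½(5790)x² − (10.1)(9.81)x − (10.1)(9.81)(1.64) = 0
2895x² − 99.08x − 162.5 = 0
x = [99.08 + √(9817 + 1.8817e+06)]/(2 × 2895) = 0.2546 m

x = 0.255 m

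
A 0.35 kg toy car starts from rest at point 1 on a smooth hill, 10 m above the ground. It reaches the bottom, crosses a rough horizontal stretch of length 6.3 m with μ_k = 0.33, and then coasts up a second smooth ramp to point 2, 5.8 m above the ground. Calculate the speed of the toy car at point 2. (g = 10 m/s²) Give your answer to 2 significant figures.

v = 6.5 m/s

Energy at 1: mgh₁ = (0.35)(10)(10) = 35.000 J
Friction loss: W_f = μ_k mg d = 7.276 J
At 2: ½mv² + mgh₂ = mgh₁ − W_f
½mv² = 35.000 − 7.276 − 20.300 = 7.4235 J
v = √(2 × 7.4235/0.35) = 6.513 m/s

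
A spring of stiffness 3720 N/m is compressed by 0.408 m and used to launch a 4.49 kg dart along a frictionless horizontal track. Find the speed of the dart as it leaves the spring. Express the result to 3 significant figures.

v = 11.7 m/s

Conservation of energy: ½kx² = ½mv²
v = x√(k/m) = 0.408 × √(3720/4.49) = 11.74 m/s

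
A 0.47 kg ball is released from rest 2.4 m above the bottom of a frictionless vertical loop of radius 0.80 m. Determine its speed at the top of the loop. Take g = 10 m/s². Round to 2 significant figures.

v = 4.0 m/s

Energy conservation: mgh = ½mv_top² + mg(2r)
v_top² = 2g(h − 2r) = 2(10)(2.4 − 1.600) = 16.00
v_top = 4.000 m/s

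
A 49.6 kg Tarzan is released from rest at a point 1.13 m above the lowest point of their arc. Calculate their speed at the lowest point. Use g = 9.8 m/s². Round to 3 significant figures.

Equating total energy at the two states: mgh = ½mv²
v = √(2gh) = √(2 × 9.8 × 1.13) = √22.148 = 4.706 m/s

v = 4.71 m/s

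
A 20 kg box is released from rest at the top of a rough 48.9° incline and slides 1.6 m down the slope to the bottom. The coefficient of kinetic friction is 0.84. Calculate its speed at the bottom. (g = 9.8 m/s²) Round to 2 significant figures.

v = 2.5 m/s

Taking the bottom as reference, mgh = ½mv² + μ_k N L with h = L sinθ, N = mg cosθ:
mgh = mgL sinθ = (20)(9.8)(1.6)sin48.9° = 236.32 J
W_f = μ_k mg cosθ · L = (0.84)(20)(9.8)cos48.9°·1.6 = 173.2 J
½mv² = 236.32 − 173.2 = 63.149 J
v = √(2 × 63.149/20) = 2.513 m/s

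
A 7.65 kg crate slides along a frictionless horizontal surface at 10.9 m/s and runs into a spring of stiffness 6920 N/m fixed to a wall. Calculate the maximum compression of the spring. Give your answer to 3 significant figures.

All KE is stored as spring PE at maximum compression: ½mv² = ½kx²
x = v√(m/k) = 10.9 × √(7.65/6920) = 0.3624 m

x = 0.362 m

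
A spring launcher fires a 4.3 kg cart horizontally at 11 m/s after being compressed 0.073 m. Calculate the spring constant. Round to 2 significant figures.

k = 98000 N/m

Energy stored in the spring equals the launch KE: ½kx² = ½mv²
k = mv²/x² = (4.3)(11)²/(0.073)² = 97636 N/m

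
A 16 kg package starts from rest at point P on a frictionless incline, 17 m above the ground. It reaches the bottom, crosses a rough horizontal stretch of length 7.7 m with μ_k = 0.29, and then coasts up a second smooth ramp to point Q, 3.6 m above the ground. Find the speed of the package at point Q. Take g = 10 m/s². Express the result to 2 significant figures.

v = 15 m/s

Energy at P: mgh₁ = (16)(10)(17) = 2720.0 J
Friction loss: W_f = μ_k mg d = 357.3 J
At Q: ½mv² + mgh₂ = mgh₁ − W_f
½mv² = 2720.0 − 357.3 − 576.00 = 1786.7 J
v = √(2 × 1786.7/16) = 14.94 m/s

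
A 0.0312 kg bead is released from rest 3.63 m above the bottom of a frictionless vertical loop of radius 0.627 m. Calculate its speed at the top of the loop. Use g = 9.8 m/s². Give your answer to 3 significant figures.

Energy conservation: mgh = ½mv_top² + mg(2r)
v_top² = 2g(h − 2r) = 2(9.8)(3.63 − 1.254) = 46.57
v_top = 6.824 m/s

v = 6.82 m/s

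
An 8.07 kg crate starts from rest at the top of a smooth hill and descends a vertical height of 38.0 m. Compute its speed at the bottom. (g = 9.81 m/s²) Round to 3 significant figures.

v = 27.3 m/s

Mechanical energy is conserved (no friction): mgh = ½mv²
v = √(2gh) = √(2 × 9.81 × 38.0) = √745.56 = 27.30 m/s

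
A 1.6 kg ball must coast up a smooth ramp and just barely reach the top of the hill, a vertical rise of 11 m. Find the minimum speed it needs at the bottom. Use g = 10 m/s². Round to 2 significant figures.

v = 15 m/s

At the top it is momentarily at rest, so all KE converts to PE: ½mv² = mgh
v = √(2gh) = √(2 × 10 × 11) = 14.83 m/s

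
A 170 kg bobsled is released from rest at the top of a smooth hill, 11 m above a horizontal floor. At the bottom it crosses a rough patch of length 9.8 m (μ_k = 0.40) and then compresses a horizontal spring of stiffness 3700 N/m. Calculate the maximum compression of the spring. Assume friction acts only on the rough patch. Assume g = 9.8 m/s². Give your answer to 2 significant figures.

x = 2.5 m

Initial energy: E₁ = mgh = (170)(9.8)(11) = 18326 J
Friction removes W_f = μ_k mg d = (0.40)(170)(9.8)(9.8) = 6531 J
Energy reaching the spring: E = 18326 − 6531 = 11795 J
At max compression ½kx² = E ⇒ x = √(2E/k) = √(2 × 11795/3700) = 2.525 m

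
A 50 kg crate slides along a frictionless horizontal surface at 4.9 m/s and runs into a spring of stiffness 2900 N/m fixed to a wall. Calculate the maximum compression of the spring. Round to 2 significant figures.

x = 0.64 m

All KE is stored as spring PE at maximum compression: ½mv² = ½kx²
x = v√(m/k) = 4.9 × √(50/2900) = 0.6434 m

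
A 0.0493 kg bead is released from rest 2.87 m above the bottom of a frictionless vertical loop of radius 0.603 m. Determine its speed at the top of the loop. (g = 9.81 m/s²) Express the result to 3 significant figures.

Energy conservation: mgh = ½mv_top² + mg(2r)
v_top² = 2g(h − 2r) = 2(9.81)(2.87 − 1.206) = 32.65
v_top = 5.714 m/s

v = 5.71 m/s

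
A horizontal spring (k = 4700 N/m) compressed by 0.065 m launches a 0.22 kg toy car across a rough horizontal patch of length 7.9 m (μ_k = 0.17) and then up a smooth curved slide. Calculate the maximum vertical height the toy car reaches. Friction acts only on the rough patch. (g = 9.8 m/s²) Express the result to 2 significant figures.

Spring energy: E₀ = ½kx² = ½(4700)(0.065)² = 9.9288 J
Friction: W_f = μ_k mg d = (0.17)(0.22)(9.8)(7.9) = 2.896 J
Energy at base of ramp: E = 9.9288 − 2.896 = 7.0332 J
At max height all remaining energy is PE: mgh = E ⇒ h = E/(mg) = 7.0332/(0.22 × 9.8) = 3.262 m

h = 3.3 m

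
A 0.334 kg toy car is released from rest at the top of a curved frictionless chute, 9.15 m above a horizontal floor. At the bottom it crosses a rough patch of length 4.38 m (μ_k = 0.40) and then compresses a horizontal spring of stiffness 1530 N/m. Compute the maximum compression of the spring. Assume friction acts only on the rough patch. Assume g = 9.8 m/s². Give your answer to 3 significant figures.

x = 0.178 m

Initial energy: E₁ = mgh = (0.334)(9.8)(9.15) = 29.950 J
Friction removes W_f = μ_k mg d = (0.40)(0.334)(9.8)(4.38) = 5.735 J
Energy reaching the spring: E = 29.950 − 5.735 = 24.215 J
At max compression ½kx² = E ⇒ x = √(2E/k) = √(2 × 24.215/1530) = 0.1779 m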